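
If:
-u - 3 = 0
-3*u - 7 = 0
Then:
No Solution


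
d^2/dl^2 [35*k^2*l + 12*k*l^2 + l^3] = 24*k + 6*l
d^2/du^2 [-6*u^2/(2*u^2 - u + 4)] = 24*(-u^3 + 12*u^2 - 8)/(8*u^6 - 12*u^5 + 54*u^4 - 49*u^3 + 108*u^2 - 48*u + 64)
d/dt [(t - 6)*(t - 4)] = 2*t - 10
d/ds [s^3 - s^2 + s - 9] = 3*s^2 - 2*s + 1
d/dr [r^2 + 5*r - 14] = 2*r + 5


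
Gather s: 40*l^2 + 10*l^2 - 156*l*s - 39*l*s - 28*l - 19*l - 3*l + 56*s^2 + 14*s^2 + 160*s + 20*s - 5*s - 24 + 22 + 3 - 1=50*l^2 - 50*l + 70*s^2 + s*(175 - 195*l)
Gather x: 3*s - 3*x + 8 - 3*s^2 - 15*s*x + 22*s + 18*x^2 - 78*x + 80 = -3*s^2 + 25*s + 18*x^2 + x*(-15*s - 81) + 88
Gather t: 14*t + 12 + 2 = 14*t + 14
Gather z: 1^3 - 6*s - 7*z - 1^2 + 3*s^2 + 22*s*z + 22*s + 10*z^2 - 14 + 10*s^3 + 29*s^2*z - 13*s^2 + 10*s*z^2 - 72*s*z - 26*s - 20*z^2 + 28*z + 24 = 10*s^3 - 10*s^2 - 10*s + z^2*(10*s - 10) + z*(29*s^2 - 50*s + 21) + 10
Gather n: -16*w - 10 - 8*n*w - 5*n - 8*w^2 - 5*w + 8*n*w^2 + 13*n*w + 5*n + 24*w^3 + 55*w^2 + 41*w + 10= n*(8*w^2 + 5*w) + 24*w^3 + 47*w^2 + 20*w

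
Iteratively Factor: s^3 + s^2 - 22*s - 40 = (s + 2)*(s^2 - s - 20) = (s + 2)*(s + 4)*(s - 5)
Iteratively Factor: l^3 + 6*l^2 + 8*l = (l + 2)*(l^2 + 4*l) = l*(l + 2)*(l + 4)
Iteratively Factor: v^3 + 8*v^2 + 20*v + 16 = (v + 2)*(v^2 + 6*v + 8) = (v + 2)*(v + 4)*(v + 2)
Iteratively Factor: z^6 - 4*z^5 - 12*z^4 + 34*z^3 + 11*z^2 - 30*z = (z - 1)*(z^5 - 3*z^4 - 15*z^3 + 19*z^2 + 30*z) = z*(z - 1)*(z^4 - 3*z^3 - 15*z^2 + 19*z + 30) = z*(z - 1)*(z + 3)*(z^3 - 6*z^2 + 3*z + 10) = z*(z - 2)*(z - 1)*(z + 3)*(z^2 - 4*z - 5) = z*(z - 5)*(z - 2)*(z - 1)*(z + 3)*(z + 1)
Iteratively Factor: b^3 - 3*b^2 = (b)*(b^2 - 3*b) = b^2*(b - 3)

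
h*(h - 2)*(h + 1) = h^3 - h^2 - 2*h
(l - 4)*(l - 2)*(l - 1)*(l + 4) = l^4 - 3*l^3 - 14*l^2 + 48*l - 32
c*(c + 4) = c^2 + 4*c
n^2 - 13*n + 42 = (n - 7)*(n - 6)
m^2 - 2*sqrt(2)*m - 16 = (m - 4*sqrt(2))*(m + 2*sqrt(2))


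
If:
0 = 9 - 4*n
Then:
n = 9/4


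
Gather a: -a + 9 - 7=2 - a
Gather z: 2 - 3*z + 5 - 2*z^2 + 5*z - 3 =-2*z^2 + 2*z + 4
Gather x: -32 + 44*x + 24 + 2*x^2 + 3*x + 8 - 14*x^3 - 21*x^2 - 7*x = -14*x^3 - 19*x^2 + 40*x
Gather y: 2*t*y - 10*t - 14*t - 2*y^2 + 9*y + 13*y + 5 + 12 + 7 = -24*t - 2*y^2 + y*(2*t + 22) + 24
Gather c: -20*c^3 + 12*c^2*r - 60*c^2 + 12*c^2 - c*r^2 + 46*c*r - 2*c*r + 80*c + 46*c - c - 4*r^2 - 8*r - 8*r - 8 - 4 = -20*c^3 + c^2*(12*r - 48) + c*(-r^2 + 44*r + 125) - 4*r^2 - 16*r - 12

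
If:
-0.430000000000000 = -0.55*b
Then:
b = 0.78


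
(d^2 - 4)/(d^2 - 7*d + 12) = (d^2 - 4)/(d^2 - 7*d + 12)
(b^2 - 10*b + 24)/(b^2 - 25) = (b^2 - 10*b + 24)/(b^2 - 25)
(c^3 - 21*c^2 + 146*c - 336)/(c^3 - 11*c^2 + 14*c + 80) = (c^2 - 13*c + 42)/(c^2 - 3*c - 10)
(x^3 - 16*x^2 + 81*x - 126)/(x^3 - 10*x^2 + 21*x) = (x - 6)/x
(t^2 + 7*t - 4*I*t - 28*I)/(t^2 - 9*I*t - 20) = (t + 7)/(t - 5*I)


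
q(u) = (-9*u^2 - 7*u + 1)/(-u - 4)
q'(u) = (-18*u - 7)/(-u - 4) + (-9*u^2 - 7*u + 1)/(-u - 4)^2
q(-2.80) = 41.63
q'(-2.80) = -70.86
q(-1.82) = 7.37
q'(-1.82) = -15.20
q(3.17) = 15.57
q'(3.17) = 6.76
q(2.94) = 14.03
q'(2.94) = 6.61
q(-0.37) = -0.65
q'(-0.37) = 0.27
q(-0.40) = -0.66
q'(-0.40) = 0.13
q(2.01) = 8.22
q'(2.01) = 5.82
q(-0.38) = -0.65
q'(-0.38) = 0.22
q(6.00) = 36.50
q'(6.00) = 7.85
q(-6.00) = -140.50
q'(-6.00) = -19.75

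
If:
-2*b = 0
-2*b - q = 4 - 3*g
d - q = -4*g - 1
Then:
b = 0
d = -q/3 - 19/3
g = q/3 + 4/3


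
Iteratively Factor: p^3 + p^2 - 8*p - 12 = (p + 2)*(p^2 - p - 6) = (p - 3)*(p + 2)*(p + 2)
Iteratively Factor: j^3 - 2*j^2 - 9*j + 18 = (j - 2)*(j^2 - 9) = (j - 3)*(j - 2)*(j + 3)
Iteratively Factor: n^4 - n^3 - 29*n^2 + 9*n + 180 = (n - 3)*(n^3 + 2*n^2 - 23*n - 60) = (n - 3)*(n + 4)*(n^2 - 2*n - 15) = (n - 5)*(n - 3)*(n + 4)*(n + 3)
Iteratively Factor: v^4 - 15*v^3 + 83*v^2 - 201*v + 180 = (v - 4)*(v^3 - 11*v^2 + 39*v - 45) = (v - 4)*(v - 3)*(v^2 - 8*v + 15) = (v - 4)*(v - 3)^2*(v - 5)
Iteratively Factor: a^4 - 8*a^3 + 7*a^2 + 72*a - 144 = (a + 3)*(a^3 - 11*a^2 + 40*a - 48) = (a - 4)*(a + 3)*(a^2 - 7*a + 12) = (a - 4)^2*(a + 3)*(a - 3)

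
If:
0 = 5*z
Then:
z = 0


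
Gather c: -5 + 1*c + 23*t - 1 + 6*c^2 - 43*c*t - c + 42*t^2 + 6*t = 6*c^2 - 43*c*t + 42*t^2 + 29*t - 6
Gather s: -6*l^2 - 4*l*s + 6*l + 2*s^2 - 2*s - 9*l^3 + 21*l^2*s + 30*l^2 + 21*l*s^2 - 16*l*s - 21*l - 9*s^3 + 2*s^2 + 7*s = -9*l^3 + 24*l^2 - 15*l - 9*s^3 + s^2*(21*l + 4) + s*(21*l^2 - 20*l + 5)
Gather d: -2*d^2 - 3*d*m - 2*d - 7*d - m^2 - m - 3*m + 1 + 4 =-2*d^2 + d*(-3*m - 9) - m^2 - 4*m + 5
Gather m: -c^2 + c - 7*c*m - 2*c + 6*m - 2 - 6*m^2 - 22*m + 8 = -c^2 - c - 6*m^2 + m*(-7*c - 16) + 6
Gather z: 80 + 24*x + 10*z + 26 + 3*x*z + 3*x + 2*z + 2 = 27*x + z*(3*x + 12) + 108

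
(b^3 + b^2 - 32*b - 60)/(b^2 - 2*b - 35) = (b^2 - 4*b - 12)/(b - 7)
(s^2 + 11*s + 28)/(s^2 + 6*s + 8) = (s + 7)/(s + 2)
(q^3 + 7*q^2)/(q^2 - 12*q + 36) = q^2*(q + 7)/(q^2 - 12*q + 36)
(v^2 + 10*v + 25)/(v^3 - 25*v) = (v + 5)/(v*(v - 5))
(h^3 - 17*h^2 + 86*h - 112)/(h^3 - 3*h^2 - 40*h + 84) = (h - 8)/(h + 6)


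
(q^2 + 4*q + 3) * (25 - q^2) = -q^4 - 4*q^3 + 22*q^2 + 100*q + 75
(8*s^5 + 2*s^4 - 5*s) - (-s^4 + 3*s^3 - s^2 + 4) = 8*s^5 + 3*s^4 - 3*s^3 + s^2 - 5*s - 4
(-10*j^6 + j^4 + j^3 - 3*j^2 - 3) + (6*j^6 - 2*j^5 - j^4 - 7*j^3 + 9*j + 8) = -4*j^6 - 2*j^5 - 6*j^3 - 3*j^2 + 9*j + 5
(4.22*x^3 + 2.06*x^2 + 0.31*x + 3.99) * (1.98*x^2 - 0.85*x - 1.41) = 8.3556*x^5 + 0.4918*x^4 - 7.0874*x^3 + 4.7321*x^2 - 3.8286*x - 5.6259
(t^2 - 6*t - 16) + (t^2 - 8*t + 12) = 2*t^2 - 14*t - 4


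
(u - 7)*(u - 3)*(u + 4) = u^3 - 6*u^2 - 19*u + 84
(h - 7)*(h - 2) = h^2 - 9*h + 14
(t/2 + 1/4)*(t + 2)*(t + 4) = t^3/2 + 13*t^2/4 + 11*t/2 + 2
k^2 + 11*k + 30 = (k + 5)*(k + 6)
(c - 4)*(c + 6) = c^2 + 2*c - 24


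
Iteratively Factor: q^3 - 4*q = (q)*(q^2 - 4) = q*(q + 2)*(q - 2)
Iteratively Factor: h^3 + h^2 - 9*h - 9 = (h - 3)*(h^2 + 4*h + 3) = (h - 3)*(h + 3)*(h + 1)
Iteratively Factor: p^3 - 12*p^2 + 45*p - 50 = (p - 5)*(p^2 - 7*p + 10) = (p - 5)*(p - 2)*(p - 5)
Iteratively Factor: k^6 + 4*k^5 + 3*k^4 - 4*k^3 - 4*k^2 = (k)*(k^5 + 4*k^4 + 3*k^3 - 4*k^2 - 4*k) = k*(k + 2)*(k^4 + 2*k^3 - k^2 - 2*k) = k*(k - 1)*(k + 2)*(k^3 + 3*k^2 + 2*k) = k*(k - 1)*(k + 1)*(k + 2)*(k^2 + 2*k) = k*(k - 1)*(k + 1)*(k + 2)^2*(k)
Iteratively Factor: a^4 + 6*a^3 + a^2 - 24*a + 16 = (a + 4)*(a^3 + 2*a^2 - 7*a + 4) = (a - 1)*(a + 4)*(a^2 + 3*a - 4) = (a - 1)^2*(a + 4)*(a + 4)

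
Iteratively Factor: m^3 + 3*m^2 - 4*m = (m - 1)*(m^2 + 4*m) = (m - 1)*(m + 4)*(m)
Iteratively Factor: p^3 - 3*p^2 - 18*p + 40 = (p - 2)*(p^2 - p - 20) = (p - 2)*(p + 4)*(p - 5)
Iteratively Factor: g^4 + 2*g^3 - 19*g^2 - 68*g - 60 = (g + 2)*(g^3 - 19*g - 30) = (g + 2)*(g + 3)*(g^2 - 3*g - 10) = (g - 5)*(g + 2)*(g + 3)*(g + 2)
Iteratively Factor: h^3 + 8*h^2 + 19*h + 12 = (h + 1)*(h^2 + 7*h + 12) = (h + 1)*(h + 4)*(h + 3)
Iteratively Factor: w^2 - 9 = (w - 3)*(w + 3)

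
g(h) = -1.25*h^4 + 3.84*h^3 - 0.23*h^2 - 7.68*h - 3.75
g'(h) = -5.0*h^3 + 11.52*h^2 - 0.46*h - 7.68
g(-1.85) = -29.28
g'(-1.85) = 64.26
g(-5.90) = -2269.77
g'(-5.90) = 1422.94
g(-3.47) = -321.54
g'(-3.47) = 341.54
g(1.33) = -9.25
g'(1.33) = 0.32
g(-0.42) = -0.89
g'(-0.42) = -5.08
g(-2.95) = -176.34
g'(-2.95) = 222.29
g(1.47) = -9.18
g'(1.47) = 0.65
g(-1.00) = -1.39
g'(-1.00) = 9.30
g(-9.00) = -10953.87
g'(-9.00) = 4574.58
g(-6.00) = -2415.39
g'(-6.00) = 1489.80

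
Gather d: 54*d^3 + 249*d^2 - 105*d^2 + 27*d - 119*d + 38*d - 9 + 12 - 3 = 54*d^3 + 144*d^2 - 54*d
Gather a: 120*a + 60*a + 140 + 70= 180*a + 210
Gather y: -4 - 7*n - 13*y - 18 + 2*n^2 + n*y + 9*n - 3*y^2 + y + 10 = 2*n^2 + 2*n - 3*y^2 + y*(n - 12) - 12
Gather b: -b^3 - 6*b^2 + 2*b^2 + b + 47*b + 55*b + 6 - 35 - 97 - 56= -b^3 - 4*b^2 + 103*b - 182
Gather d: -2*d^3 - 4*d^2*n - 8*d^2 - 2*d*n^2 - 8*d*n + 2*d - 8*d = -2*d^3 + d^2*(-4*n - 8) + d*(-2*n^2 - 8*n - 6)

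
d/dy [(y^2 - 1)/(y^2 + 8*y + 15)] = 8*(y^2 + 4*y + 1)/(y^4 + 16*y^3 + 94*y^2 + 240*y + 225)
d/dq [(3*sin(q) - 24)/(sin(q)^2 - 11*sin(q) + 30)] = 3*(16*sin(q) + cos(q)^2 - 59)*cos(q)/(sin(q)^2 - 11*sin(q) + 30)^2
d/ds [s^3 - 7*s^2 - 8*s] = 3*s^2 - 14*s - 8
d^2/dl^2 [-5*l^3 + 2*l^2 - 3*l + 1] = 4 - 30*l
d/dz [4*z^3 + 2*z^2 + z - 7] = 12*z^2 + 4*z + 1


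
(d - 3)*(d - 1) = d^2 - 4*d + 3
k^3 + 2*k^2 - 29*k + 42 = (k - 3)*(k - 2)*(k + 7)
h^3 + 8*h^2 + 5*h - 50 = (h - 2)*(h + 5)^2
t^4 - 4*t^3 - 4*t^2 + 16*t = t*(t - 4)*(t - 2)*(t + 2)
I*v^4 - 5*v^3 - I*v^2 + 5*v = v*(v - 1)*(v + 5*I)*(I*v + I)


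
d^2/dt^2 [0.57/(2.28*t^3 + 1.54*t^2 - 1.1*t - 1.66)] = (-(7.7976*t + 1.7556)*(2.28*t^3 + 1.54*t^2 - 1.1*t - 1.66) + 0.57*(6.84*t^2 + 3.08*t - 1.1)*(13.68*t^2 + 6.16*t - 2.2))/(2.28*t^3 + 1.54*t^2 - 1.1*t - 1.66)^3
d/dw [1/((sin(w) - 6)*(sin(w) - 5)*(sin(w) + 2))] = (-3*sin(w)^2 + 18*sin(w) - 8)*cos(w)/((sin(w) - 6)^2*(sin(w) - 5)^2*(sin(w) + 2)^2)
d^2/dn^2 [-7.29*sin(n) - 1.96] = 7.29*sin(n)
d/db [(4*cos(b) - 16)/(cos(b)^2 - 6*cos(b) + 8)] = 4*sin(b)/(cos(b) - 2)^2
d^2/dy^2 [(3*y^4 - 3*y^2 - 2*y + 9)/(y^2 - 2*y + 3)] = 2*(3*y^6 - 18*y^5 + 63*y^4 - 152*y^3 + 216*y^2 - 36*y - 30)/(y^6 - 6*y^5 + 21*y^4 - 44*y^3 + 63*y^2 - 54*y + 27)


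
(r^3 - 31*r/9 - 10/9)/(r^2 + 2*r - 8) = (r^2 + 2*r + 5/9)/(r + 4)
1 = 1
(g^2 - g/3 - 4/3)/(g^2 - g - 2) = (g - 4/3)/(g - 2)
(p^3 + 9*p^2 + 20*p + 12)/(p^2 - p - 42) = (p^2 + 3*p + 2)/(p - 7)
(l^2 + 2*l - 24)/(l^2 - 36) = (l - 4)/(l - 6)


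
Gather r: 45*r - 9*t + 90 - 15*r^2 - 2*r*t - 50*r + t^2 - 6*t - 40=-15*r^2 + r*(-2*t - 5) + t^2 - 15*t + 50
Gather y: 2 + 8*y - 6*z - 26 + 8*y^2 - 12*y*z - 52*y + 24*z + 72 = 8*y^2 + y*(-12*z - 44) + 18*z + 48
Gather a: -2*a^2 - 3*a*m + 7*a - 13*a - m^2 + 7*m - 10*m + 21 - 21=-2*a^2 + a*(-3*m - 6) - m^2 - 3*m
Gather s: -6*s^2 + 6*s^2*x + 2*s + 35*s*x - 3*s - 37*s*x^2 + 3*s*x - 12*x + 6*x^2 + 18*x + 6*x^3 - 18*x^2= s^2*(6*x - 6) + s*(-37*x^2 + 38*x - 1) + 6*x^3 - 12*x^2 + 6*x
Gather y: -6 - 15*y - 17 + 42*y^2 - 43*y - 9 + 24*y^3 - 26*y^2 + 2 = 24*y^3 + 16*y^2 - 58*y - 30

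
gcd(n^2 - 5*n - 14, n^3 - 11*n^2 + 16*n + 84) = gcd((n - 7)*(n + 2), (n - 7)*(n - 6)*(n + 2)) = n^2 - 5*n - 14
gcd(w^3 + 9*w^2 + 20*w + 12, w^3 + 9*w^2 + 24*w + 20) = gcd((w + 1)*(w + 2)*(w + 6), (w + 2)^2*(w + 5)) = w + 2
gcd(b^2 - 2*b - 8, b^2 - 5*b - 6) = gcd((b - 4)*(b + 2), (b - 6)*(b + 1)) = 1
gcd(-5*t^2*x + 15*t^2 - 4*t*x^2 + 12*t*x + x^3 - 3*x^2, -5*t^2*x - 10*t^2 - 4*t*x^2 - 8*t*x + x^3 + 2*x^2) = -5*t^2 - 4*t*x + x^2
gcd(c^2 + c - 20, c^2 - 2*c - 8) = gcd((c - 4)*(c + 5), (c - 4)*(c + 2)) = c - 4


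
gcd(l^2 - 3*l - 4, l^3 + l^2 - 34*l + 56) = l - 4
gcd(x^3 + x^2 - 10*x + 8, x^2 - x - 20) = x + 4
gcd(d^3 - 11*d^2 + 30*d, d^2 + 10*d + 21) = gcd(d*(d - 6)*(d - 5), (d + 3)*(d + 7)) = 1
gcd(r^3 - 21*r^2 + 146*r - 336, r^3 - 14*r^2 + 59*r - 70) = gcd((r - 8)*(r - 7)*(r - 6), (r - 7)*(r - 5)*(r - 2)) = r - 7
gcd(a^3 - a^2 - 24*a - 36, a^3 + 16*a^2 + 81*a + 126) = a + 3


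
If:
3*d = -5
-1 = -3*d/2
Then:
No Solution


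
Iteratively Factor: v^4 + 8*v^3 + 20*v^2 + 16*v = (v + 2)*(v^3 + 6*v^2 + 8*v) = (v + 2)*(v + 4)*(v^2 + 2*v) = (v + 2)^2*(v + 4)*(v)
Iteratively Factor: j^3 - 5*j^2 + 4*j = (j)*(j^2 - 5*j + 4) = j*(j - 1)*(j - 4)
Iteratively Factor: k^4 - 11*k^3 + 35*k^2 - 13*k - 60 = (k - 3)*(k^3 - 8*k^2 + 11*k + 20) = (k - 4)*(k - 3)*(k^2 - 4*k - 5) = (k - 4)*(k - 3)*(k + 1)*(k - 5)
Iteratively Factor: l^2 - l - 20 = (l + 4)*(l - 5)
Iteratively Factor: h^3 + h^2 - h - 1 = (h + 1)*(h^2 - 1) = (h - 1)*(h + 1)*(h + 1)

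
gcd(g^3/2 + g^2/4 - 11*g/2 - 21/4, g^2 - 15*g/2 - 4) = 1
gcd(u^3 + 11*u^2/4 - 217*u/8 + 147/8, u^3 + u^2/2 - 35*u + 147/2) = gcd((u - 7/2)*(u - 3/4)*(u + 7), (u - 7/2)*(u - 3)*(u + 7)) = u^2 + 7*u/2 - 49/2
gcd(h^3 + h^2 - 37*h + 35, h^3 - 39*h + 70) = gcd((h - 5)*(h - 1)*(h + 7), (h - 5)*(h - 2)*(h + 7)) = h^2 + 2*h - 35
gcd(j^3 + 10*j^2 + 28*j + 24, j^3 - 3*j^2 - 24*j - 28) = j^2 + 4*j + 4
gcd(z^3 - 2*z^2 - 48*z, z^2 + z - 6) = 1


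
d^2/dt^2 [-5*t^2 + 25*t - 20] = -10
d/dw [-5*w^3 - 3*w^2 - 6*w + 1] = -15*w^2 - 6*w - 6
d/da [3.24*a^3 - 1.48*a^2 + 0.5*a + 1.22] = 9.72*a^2 - 2.96*a + 0.5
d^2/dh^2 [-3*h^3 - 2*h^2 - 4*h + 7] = -18*h - 4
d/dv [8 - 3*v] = -3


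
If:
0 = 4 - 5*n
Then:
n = 4/5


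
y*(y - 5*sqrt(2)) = y^2 - 5*sqrt(2)*y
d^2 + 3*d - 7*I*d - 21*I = (d + 3)*(d - 7*I)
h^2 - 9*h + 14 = (h - 7)*(h - 2)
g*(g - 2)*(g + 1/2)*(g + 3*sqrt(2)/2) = g^4 - 3*g^3/2 + 3*sqrt(2)*g^3/2 - 9*sqrt(2)*g^2/4 - g^2 - 3*sqrt(2)*g/2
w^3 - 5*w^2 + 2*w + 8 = (w - 4)*(w - 2)*(w + 1)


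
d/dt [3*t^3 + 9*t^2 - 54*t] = 9*t^2 + 18*t - 54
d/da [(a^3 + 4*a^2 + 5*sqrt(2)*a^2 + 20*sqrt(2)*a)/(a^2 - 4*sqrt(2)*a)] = (a^2 - 8*sqrt(2)*a - 36*sqrt(2) - 40)/(a^2 - 8*sqrt(2)*a + 32)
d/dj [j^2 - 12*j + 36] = 2*j - 12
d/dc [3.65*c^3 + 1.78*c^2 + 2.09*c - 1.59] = 10.95*c^2 + 3.56*c + 2.09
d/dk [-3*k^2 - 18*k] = -6*k - 18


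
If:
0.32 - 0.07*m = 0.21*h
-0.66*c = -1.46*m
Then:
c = 2.21212121212121*m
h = 1.52380952380952 - 0.333333333333333*m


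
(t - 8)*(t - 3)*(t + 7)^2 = t^4 + 3*t^3 - 81*t^2 - 203*t + 1176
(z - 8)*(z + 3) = z^2 - 5*z - 24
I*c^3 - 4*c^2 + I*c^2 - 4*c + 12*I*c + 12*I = (c - 2*I)*(c + 6*I)*(I*c + I)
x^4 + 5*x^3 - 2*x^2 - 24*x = x*(x - 2)*(x + 3)*(x + 4)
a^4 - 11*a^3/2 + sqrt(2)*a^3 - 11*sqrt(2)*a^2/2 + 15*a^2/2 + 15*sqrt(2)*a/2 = a*(a - 3)*(a - 5/2)*(a + sqrt(2))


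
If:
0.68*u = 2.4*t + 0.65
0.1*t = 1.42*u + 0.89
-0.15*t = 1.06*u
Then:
No Solution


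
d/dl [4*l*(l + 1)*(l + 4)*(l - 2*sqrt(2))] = 16*l^3 - 24*sqrt(2)*l^2 + 60*l^2 - 80*sqrt(2)*l + 32*l - 32*sqrt(2)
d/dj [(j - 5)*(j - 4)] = 2*j - 9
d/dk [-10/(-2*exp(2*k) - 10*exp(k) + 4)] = (-10*exp(k) - 25)*exp(k)/(exp(2*k) + 5*exp(k) - 2)^2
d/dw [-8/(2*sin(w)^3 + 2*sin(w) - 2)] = 4*(3*sin(w)^2 + 1)*cos(w)/(sin(w)^3 + sin(w) - 1)^2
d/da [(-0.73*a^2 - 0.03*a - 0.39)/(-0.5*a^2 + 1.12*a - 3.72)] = (-0.8326*a^2 + 5.0412*a + 0.5484)/(0.25*a^4 - 1.12*a^3 + 4.9744*a^2 - 8.3328*a + 13.8384)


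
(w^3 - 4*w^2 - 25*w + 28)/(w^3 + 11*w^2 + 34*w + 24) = (w^2 - 8*w + 7)/(w^2 + 7*w + 6)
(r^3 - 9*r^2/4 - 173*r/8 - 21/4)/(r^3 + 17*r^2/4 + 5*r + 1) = (r^2 - 5*r/2 - 21)/(r^2 + 4*r + 4)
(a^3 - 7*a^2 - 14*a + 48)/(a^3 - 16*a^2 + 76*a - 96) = (a + 3)/(a - 6)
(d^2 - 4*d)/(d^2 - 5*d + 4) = d/(d - 1)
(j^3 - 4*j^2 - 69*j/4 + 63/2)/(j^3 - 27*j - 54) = (j^2 + 2*j - 21/4)/(j^2 + 6*j + 9)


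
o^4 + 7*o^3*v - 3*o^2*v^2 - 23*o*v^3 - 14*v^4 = (o - 2*v)*(o + v)^2*(o + 7*v)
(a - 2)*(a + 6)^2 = a^3 + 10*a^2 + 12*a - 72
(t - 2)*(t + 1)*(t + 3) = t^3 + 2*t^2 - 5*t - 6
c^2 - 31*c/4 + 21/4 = (c - 7)*(c - 3/4)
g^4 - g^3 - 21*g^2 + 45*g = g*(g - 3)^2*(g + 5)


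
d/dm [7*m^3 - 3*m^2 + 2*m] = 21*m^2 - 6*m + 2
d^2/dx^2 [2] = 0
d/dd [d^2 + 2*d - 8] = 2*d + 2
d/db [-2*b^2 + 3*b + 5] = 3 - 4*b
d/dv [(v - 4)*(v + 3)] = 2*v - 1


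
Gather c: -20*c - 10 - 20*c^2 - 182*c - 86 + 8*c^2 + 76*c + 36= -12*c^2 - 126*c - 60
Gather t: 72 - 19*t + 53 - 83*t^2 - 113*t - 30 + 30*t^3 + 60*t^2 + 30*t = 30*t^3 - 23*t^2 - 102*t + 95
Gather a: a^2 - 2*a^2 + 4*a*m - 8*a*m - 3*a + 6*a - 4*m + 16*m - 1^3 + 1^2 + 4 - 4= -a^2 + a*(3 - 4*m) + 12*m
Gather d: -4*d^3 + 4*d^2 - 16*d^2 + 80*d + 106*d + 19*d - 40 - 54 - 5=-4*d^3 - 12*d^2 + 205*d - 99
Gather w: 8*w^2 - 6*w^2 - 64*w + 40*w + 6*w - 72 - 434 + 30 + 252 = 2*w^2 - 18*w - 224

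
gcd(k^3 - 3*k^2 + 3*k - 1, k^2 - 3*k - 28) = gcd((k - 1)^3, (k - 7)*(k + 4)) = 1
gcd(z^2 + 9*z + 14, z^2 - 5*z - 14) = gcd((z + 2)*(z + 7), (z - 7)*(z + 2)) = z + 2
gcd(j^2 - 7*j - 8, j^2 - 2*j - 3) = j + 1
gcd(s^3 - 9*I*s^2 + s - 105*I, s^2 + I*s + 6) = s + 3*I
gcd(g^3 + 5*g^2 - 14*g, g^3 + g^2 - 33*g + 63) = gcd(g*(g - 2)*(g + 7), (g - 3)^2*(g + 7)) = g + 7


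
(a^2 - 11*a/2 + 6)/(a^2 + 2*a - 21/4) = 2*(a - 4)/(2*a + 7)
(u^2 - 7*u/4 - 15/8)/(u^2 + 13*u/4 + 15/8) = (2*u - 5)/(2*u + 5)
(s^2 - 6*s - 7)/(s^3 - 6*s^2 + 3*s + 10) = (s - 7)/(s^2 - 7*s + 10)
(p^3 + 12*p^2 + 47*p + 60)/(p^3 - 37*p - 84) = (p + 5)/(p - 7)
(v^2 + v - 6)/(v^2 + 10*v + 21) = (v - 2)/(v + 7)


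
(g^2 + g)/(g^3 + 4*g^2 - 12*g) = (g + 1)/(g^2 + 4*g - 12)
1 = 1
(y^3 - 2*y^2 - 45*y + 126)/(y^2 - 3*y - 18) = (y^2 + 4*y - 21)/(y + 3)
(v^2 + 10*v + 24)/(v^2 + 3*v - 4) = (v + 6)/(v - 1)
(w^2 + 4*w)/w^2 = (w + 4)/w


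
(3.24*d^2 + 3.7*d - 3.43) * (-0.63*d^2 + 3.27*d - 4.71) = -2.0412*d^4 + 8.2638*d^3 - 1.0005*d^2 - 28.6431*d + 16.1553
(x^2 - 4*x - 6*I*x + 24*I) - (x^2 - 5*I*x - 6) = -4*x - I*x + 6 + 24*I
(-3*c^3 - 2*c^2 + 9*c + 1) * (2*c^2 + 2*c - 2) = -6*c^5 - 10*c^4 + 20*c^3 + 24*c^2 - 16*c - 2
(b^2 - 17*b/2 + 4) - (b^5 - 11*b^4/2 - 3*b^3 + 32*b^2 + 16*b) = -b^5 + 11*b^4/2 + 3*b^3 - 31*b^2 - 49*b/2 + 4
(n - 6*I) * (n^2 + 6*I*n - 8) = n^3 + 28*n + 48*I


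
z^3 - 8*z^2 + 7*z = z*(z - 7)*(z - 1)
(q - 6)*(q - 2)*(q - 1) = q^3 - 9*q^2 + 20*q - 12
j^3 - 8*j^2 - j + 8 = (j - 8)*(j - 1)*(j + 1)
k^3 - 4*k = k*(k - 2)*(k + 2)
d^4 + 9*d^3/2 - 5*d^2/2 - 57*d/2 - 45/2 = (d - 5/2)*(d + 1)*(d + 3)^2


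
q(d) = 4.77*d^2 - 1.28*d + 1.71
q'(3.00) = 27.34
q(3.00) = 40.80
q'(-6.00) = -58.52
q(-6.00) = 181.11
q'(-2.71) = -27.13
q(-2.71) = 40.21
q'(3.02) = 27.53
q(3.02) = 41.35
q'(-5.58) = -54.51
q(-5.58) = 157.37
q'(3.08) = 28.10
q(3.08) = 43.02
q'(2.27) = 20.38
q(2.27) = 23.38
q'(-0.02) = -1.47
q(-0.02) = 1.74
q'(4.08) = 37.64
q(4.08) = 75.89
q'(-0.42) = -5.29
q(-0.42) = 3.09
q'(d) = 9.54*d - 1.28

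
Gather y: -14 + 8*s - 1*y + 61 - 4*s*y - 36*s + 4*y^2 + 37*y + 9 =-28*s + 4*y^2 + y*(36 - 4*s) + 56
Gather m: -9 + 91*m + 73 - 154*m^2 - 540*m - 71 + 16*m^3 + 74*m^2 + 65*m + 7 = 16*m^3 - 80*m^2 - 384*m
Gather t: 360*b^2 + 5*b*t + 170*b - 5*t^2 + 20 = 360*b^2 + 5*b*t + 170*b - 5*t^2 + 20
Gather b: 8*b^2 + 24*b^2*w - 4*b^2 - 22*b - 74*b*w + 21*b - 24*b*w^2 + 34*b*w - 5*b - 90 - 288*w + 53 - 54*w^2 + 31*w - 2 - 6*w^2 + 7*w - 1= b^2*(24*w + 4) + b*(-24*w^2 - 40*w - 6) - 60*w^2 - 250*w - 40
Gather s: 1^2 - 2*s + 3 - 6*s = 4 - 8*s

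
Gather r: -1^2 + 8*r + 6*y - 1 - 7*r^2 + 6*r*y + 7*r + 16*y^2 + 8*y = -7*r^2 + r*(6*y + 15) + 16*y^2 + 14*y - 2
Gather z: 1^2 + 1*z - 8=z - 7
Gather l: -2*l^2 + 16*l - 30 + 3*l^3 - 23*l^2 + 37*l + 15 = 3*l^3 - 25*l^2 + 53*l - 15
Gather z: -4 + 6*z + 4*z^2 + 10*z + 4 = 4*z^2 + 16*z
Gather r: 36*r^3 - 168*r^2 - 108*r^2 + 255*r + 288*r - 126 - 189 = 36*r^3 - 276*r^2 + 543*r - 315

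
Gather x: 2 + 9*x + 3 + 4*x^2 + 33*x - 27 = 4*x^2 + 42*x - 22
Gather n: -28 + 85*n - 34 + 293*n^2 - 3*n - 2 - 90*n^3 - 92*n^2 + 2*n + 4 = -90*n^3 + 201*n^2 + 84*n - 60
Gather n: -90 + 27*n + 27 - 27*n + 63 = 0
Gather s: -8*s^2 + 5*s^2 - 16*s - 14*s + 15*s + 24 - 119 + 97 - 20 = -3*s^2 - 15*s - 18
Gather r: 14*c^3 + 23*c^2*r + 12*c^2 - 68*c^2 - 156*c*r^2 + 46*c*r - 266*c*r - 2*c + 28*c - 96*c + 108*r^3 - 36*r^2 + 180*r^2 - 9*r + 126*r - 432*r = 14*c^3 - 56*c^2 - 70*c + 108*r^3 + r^2*(144 - 156*c) + r*(23*c^2 - 220*c - 315)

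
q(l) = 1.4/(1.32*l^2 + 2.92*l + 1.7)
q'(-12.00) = 0.00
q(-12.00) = 0.01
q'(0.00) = -1.41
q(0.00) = 0.82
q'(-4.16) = 0.07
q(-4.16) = 0.11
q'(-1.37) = 31.10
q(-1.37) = 7.90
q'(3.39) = -0.02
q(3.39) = 0.05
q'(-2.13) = 1.75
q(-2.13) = 0.95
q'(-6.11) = 0.02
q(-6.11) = 0.04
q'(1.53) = -0.11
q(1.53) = 0.15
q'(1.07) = -0.20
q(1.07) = 0.22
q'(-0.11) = -1.89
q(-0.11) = 1.00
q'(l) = 1.4*(-2.64*l - 2.92)/(1.32*l^2 + 2.92*l + 1.7)^2 = (-3.696*l - 4.088)/(1.32*l^2 + 2.92*l + 1.7)^2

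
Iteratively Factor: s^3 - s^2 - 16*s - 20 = (s - 5)*(s^2 + 4*s + 4) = (s - 5)*(s + 2)*(s + 2)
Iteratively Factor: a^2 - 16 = (a - 4)*(a + 4)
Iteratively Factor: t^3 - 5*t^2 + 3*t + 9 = (t + 1)*(t^2 - 6*t + 9) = (t - 3)*(t + 1)*(t - 3)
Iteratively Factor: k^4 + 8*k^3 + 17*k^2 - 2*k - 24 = (k + 2)*(k^3 + 6*k^2 + 5*k - 12) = (k - 1)*(k + 2)*(k^2 + 7*k + 12) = (k - 1)*(k + 2)*(k + 4)*(k + 3)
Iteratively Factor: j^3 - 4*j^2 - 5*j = (j)*(j^2 - 4*j - 5) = j*(j - 5)*(j + 1)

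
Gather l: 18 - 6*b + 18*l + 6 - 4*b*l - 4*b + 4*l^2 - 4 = -10*b + 4*l^2 + l*(18 - 4*b) + 20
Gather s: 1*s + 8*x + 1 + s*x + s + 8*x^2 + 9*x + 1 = s*(x + 2) + 8*x^2 + 17*x + 2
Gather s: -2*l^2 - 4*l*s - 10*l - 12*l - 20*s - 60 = -2*l^2 - 22*l + s*(-4*l - 20) - 60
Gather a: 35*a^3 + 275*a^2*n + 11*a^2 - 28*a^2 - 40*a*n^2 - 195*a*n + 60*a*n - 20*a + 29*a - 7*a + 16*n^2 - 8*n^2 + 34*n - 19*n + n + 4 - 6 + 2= 35*a^3 + a^2*(275*n - 17) + a*(-40*n^2 - 135*n + 2) + 8*n^2 + 16*n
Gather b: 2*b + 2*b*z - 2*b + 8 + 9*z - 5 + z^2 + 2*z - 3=2*b*z + z^2 + 11*z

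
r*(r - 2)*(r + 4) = r^3 + 2*r^2 - 8*r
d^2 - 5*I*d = d*(d - 5*I)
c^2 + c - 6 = (c - 2)*(c + 3)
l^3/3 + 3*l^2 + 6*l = l*(l/3 + 1)*(l + 6)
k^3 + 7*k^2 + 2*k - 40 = (k - 2)*(k + 4)*(k + 5)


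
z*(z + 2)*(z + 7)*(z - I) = z^4 + 9*z^3 - I*z^3 + 14*z^2 - 9*I*z^2 - 14*I*z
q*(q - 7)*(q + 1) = q^3 - 6*q^2 - 7*q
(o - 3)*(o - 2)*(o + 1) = o^3 - 4*o^2 + o + 6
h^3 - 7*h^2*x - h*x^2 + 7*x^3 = (h - 7*x)*(h - x)*(h + x)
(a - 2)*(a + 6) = a^2 + 4*a - 12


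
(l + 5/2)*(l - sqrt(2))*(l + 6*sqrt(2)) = l^3 + 5*l^2/2 + 5*sqrt(2)*l^2 - 12*l + 25*sqrt(2)*l/2 - 30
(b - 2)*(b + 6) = b^2 + 4*b - 12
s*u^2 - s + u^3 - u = (s + u)*(u - 1)*(u + 1)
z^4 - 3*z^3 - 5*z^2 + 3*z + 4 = (z - 4)*(z - 1)*(z + 1)^2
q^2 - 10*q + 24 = (q - 6)*(q - 4)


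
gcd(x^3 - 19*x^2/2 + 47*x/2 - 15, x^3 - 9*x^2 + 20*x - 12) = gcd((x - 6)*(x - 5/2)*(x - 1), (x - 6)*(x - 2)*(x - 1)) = x^2 - 7*x + 6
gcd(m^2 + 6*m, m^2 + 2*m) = m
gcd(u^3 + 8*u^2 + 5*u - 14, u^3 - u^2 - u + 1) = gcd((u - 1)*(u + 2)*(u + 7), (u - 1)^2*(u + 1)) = u - 1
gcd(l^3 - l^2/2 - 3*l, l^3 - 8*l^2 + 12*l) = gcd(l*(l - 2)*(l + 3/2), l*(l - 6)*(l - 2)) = l^2 - 2*l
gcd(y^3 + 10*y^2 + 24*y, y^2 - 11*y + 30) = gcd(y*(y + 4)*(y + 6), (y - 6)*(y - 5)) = 1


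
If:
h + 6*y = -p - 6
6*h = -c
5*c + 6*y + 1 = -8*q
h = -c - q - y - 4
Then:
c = -6*y/5 - 93/5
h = y/5 + 31/10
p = -31*y/5 - 91/10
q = 23/2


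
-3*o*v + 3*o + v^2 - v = (-3*o + v)*(v - 1)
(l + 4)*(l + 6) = l^2 + 10*l + 24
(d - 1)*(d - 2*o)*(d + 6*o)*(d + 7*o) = d^4 + 11*d^3*o - d^3 + 16*d^2*o^2 - 11*d^2*o - 84*d*o^3 - 16*d*o^2 + 84*o^3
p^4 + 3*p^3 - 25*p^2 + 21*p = p*(p - 3)*(p - 1)*(p + 7)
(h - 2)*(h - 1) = h^2 - 3*h + 2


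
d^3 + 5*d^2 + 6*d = d*(d + 2)*(d + 3)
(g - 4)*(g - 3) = g^2 - 7*g + 12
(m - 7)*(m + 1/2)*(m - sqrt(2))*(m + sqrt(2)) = m^4 - 13*m^3/2 - 11*m^2/2 + 13*m + 7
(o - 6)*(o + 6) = o^2 - 36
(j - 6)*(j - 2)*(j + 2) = j^3 - 6*j^2 - 4*j + 24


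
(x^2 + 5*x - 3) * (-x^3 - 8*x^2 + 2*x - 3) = -x^5 - 13*x^4 - 35*x^3 + 31*x^2 - 21*x + 9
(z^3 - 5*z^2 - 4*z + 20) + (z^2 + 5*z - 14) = z^3 - 4*z^2 + z + 6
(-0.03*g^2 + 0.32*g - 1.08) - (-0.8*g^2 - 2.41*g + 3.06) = 0.77*g^2 + 2.73*g - 4.14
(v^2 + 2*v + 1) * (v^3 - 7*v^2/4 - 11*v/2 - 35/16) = v^5 + v^4/4 - 8*v^3 - 239*v^2/16 - 79*v/8 - 35/16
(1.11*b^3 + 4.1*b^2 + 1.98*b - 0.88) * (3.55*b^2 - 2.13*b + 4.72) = 3.9405*b^5 + 12.1907*b^4 + 3.5352*b^3 + 12.0106*b^2 + 11.22*b - 4.1536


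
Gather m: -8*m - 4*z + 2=-8*m - 4*z + 2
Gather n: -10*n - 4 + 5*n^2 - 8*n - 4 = 5*n^2 - 18*n - 8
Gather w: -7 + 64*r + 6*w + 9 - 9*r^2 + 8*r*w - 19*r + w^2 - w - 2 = -9*r^2 + 45*r + w^2 + w*(8*r + 5)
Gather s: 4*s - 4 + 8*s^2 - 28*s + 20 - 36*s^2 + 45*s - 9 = -28*s^2 + 21*s + 7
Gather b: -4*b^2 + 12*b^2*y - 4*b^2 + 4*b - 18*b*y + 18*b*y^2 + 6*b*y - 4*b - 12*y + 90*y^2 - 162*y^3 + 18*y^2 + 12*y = b^2*(12*y - 8) + b*(18*y^2 - 12*y) - 162*y^3 + 108*y^2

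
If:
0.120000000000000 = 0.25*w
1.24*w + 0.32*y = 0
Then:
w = 0.48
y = -1.86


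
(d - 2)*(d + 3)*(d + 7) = d^3 + 8*d^2 + d - 42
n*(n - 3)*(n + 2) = n^3 - n^2 - 6*n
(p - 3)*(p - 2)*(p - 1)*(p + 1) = p^4 - 5*p^3 + 5*p^2 + 5*p - 6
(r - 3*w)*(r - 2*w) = r^2 - 5*r*w + 6*w^2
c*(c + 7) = c^2 + 7*c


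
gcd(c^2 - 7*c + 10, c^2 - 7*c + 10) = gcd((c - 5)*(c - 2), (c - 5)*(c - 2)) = c^2 - 7*c + 10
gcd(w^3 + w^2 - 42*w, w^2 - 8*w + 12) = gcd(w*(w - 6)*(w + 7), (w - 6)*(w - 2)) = w - 6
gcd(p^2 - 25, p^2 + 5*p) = p + 5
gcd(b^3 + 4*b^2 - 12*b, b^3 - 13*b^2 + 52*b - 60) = b - 2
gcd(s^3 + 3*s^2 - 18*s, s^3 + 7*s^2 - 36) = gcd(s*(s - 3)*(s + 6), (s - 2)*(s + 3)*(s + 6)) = s + 6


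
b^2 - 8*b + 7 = (b - 7)*(b - 1)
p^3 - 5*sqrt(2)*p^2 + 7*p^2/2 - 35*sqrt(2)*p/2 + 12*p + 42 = (p + 7/2)*(p - 3*sqrt(2))*(p - 2*sqrt(2))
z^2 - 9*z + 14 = (z - 7)*(z - 2)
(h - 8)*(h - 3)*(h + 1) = h^3 - 10*h^2 + 13*h + 24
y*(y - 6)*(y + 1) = y^3 - 5*y^2 - 6*y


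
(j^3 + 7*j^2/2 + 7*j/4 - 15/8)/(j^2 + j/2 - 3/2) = (j^2 + 2*j - 5/4)/(j - 1)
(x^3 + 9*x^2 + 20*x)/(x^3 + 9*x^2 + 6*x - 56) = x*(x + 5)/(x^2 + 5*x - 14)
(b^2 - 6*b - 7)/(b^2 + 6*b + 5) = (b - 7)/(b + 5)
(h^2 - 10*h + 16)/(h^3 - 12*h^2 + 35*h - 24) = (h - 2)/(h^2 - 4*h + 3)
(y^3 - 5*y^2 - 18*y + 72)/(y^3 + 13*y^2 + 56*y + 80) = (y^2 - 9*y + 18)/(y^2 + 9*y + 20)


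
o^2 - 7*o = o*(o - 7)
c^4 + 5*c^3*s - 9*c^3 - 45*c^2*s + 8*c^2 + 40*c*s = c*(c - 8)*(c - 1)*(c + 5*s)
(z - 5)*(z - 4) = z^2 - 9*z + 20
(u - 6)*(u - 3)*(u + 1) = u^3 - 8*u^2 + 9*u + 18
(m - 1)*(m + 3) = m^2 + 2*m - 3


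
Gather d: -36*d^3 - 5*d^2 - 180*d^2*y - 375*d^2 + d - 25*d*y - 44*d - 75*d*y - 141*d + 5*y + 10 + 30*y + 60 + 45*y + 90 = -36*d^3 + d^2*(-180*y - 380) + d*(-100*y - 184) + 80*y + 160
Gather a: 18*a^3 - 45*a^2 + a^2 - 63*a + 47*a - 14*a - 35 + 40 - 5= 18*a^3 - 44*a^2 - 30*a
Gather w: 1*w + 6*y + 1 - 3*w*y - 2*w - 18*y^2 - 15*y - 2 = w*(-3*y - 1) - 18*y^2 - 9*y - 1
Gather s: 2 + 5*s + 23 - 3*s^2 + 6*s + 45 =-3*s^2 + 11*s + 70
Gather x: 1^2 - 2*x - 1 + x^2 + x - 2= x^2 - x - 2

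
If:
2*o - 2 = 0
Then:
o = 1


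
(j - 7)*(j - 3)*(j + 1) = j^3 - 9*j^2 + 11*j + 21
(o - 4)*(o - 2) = o^2 - 6*o + 8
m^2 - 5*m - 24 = (m - 8)*(m + 3)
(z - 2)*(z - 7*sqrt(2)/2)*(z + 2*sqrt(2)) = z^3 - 3*sqrt(2)*z^2/2 - 2*z^2 - 14*z + 3*sqrt(2)*z + 28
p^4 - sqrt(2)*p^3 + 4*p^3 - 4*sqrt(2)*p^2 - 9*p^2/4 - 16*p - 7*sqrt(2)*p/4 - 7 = (p + 1/2)*(p + 7/2)*(p - 2*sqrt(2))*(p + sqrt(2))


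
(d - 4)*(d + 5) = d^2 + d - 20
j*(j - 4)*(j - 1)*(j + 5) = j^4 - 21*j^2 + 20*j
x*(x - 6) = x^2 - 6*x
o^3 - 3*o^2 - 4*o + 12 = (o - 3)*(o - 2)*(o + 2)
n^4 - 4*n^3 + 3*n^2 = n^2*(n - 3)*(n - 1)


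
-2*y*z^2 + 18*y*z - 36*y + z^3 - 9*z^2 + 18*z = (-2*y + z)*(z - 6)*(z - 3)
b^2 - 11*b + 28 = (b - 7)*(b - 4)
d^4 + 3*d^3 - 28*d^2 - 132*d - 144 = (d - 6)*(d + 2)*(d + 3)*(d + 4)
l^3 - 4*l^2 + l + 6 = (l - 3)*(l - 2)*(l + 1)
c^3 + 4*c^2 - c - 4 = (c - 1)*(c + 1)*(c + 4)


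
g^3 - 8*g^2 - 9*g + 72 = (g - 8)*(g - 3)*(g + 3)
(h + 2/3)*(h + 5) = h^2 + 17*h/3 + 10/3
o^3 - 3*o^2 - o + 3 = (o - 3)*(o - 1)*(o + 1)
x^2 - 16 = (x - 4)*(x + 4)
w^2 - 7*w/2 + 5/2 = (w - 5/2)*(w - 1)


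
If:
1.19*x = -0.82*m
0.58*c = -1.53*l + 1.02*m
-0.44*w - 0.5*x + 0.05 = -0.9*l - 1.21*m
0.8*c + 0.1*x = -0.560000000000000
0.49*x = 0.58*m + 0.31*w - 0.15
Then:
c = -0.70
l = 0.25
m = -0.02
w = 0.55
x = 0.02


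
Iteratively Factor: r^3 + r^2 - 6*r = (r)*(r^2 + r - 6) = r*(r + 3)*(r - 2)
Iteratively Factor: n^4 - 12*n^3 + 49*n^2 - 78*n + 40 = (n - 1)*(n^3 - 11*n^2 + 38*n - 40) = (n - 5)*(n - 1)*(n^2 - 6*n + 8) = (n - 5)*(n - 4)*(n - 1)*(n - 2)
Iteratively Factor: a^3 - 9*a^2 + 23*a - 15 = (a - 1)*(a^2 - 8*a + 15) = (a - 5)*(a - 1)*(a - 3)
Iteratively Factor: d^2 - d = (d - 1)*(d)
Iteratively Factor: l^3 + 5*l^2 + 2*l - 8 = (l - 1)*(l^2 + 6*l + 8) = (l - 1)*(l + 2)*(l + 4)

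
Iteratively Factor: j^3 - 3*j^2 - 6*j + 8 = (j - 1)*(j^2 - 2*j - 8) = (j - 4)*(j - 1)*(j + 2)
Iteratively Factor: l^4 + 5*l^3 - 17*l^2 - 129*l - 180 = (l + 3)*(l^3 + 2*l^2 - 23*l - 60) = (l + 3)*(l + 4)*(l^2 - 2*l - 15) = (l + 3)^2*(l + 4)*(l - 5)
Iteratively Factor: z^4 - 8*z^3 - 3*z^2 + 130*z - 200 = (z + 4)*(z^3 - 12*z^2 + 45*z - 50) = (z - 5)*(z + 4)*(z^2 - 7*z + 10) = (z - 5)*(z - 2)*(z + 4)*(z - 5)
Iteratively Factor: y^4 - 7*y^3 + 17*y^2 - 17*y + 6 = (y - 3)*(y^3 - 4*y^2 + 5*y - 2) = (y - 3)*(y - 1)*(y^2 - 3*y + 2) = (y - 3)*(y - 2)*(y - 1)*(y - 1)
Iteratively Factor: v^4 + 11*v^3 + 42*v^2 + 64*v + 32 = (v + 4)*(v^3 + 7*v^2 + 14*v + 8) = (v + 4)^2*(v^2 + 3*v + 2) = (v + 1)*(v + 4)^2*(v + 2)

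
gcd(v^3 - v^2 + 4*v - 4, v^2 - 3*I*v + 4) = 1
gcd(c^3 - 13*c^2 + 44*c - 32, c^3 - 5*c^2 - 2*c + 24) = c - 4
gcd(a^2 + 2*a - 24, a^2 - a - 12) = a - 4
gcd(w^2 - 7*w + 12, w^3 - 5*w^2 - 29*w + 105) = w - 3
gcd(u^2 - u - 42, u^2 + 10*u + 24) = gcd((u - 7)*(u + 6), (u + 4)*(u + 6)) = u + 6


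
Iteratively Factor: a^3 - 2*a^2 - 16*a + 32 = (a + 4)*(a^2 - 6*a + 8) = (a - 2)*(a + 4)*(a - 4)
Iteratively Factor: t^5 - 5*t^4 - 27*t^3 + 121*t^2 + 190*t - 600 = (t + 4)*(t^4 - 9*t^3 + 9*t^2 + 85*t - 150) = (t + 3)*(t + 4)*(t^3 - 12*t^2 + 45*t - 50) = (t - 2)*(t + 3)*(t + 4)*(t^2 - 10*t + 25) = (t - 5)*(t - 2)*(t + 3)*(t + 4)*(t - 5)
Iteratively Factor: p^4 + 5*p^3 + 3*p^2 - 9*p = (p)*(p^3 + 5*p^2 + 3*p - 9) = p*(p + 3)*(p^2 + 2*p - 3) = p*(p - 1)*(p + 3)*(p + 3)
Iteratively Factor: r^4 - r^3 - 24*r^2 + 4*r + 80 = (r - 2)*(r^3 + r^2 - 22*r - 40) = (r - 2)*(r + 2)*(r^2 - r - 20) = (r - 2)*(r + 2)*(r + 4)*(r - 5)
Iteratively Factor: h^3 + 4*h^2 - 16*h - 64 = (h + 4)*(h^2 - 16) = (h - 4)*(h + 4)*(h + 4)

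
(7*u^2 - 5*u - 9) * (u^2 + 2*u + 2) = 7*u^4 + 9*u^3 - 5*u^2 - 28*u - 18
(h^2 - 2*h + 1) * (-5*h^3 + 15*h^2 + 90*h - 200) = -5*h^5 + 25*h^4 + 55*h^3 - 365*h^2 + 490*h - 200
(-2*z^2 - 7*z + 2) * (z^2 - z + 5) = -2*z^4 - 5*z^3 - z^2 - 37*z + 10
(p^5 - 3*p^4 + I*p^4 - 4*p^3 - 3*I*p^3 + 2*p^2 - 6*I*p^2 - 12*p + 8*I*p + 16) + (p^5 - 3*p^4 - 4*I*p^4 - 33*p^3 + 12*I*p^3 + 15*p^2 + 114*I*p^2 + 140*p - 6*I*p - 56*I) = 2*p^5 - 6*p^4 - 3*I*p^4 - 37*p^3 + 9*I*p^3 + 17*p^2 + 108*I*p^2 + 128*p + 2*I*p + 16 - 56*I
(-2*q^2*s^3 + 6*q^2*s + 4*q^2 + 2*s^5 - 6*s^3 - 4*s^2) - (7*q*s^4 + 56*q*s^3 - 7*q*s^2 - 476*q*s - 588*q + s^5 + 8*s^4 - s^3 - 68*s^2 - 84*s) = -2*q^2*s^3 + 6*q^2*s + 4*q^2 - 7*q*s^4 - 56*q*s^3 + 7*q*s^2 + 476*q*s + 588*q + s^5 - 8*s^4 - 5*s^3 + 64*s^2 + 84*s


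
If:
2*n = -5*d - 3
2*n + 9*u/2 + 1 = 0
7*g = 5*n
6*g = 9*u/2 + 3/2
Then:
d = -139/220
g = 5/88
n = 7/88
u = -17/66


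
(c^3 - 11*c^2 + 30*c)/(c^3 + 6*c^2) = (c^2 - 11*c + 30)/(c*(c + 6))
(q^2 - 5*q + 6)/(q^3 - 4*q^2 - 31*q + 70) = (q - 3)/(q^2 - 2*q - 35)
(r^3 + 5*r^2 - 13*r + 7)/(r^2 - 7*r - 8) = (-r^3 - 5*r^2 + 13*r - 7)/(-r^2 + 7*r + 8)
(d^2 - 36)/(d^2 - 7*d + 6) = (d + 6)/(d - 1)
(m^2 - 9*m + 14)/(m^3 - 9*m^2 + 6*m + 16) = (m - 7)/(m^2 - 7*m - 8)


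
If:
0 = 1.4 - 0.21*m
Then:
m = 6.67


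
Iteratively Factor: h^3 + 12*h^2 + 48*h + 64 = (h + 4)*(h^2 + 8*h + 16) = (h + 4)^2*(h + 4)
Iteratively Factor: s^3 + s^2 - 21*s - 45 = (s + 3)*(s^2 - 2*s - 15) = (s + 3)^2*(s - 5)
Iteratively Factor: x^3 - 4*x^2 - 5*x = (x + 1)*(x^2 - 5*x) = (x - 5)*(x + 1)*(x)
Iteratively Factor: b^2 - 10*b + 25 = (b - 5)*(b - 5)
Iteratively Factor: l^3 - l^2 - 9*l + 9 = (l + 3)*(l^2 - 4*l + 3) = (l - 1)*(l + 3)*(l - 3)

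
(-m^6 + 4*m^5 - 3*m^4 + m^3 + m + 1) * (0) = 0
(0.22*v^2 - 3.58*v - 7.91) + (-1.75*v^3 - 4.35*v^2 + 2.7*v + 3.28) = -1.75*v^3 - 4.13*v^2 - 0.88*v - 4.63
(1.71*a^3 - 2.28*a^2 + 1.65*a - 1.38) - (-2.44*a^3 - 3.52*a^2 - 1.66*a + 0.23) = 4.15*a^3 + 1.24*a^2 + 3.31*a - 1.61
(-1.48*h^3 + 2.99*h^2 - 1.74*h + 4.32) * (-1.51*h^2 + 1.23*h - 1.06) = 2.2348*h^5 - 6.3353*h^4 + 7.8739*h^3 - 11.8328*h^2 + 7.158*h - 4.5792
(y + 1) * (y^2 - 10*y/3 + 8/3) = y^3 - 7*y^2/3 - 2*y/3 + 8/3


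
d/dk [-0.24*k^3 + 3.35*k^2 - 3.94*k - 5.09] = -0.72*k^2 + 6.7*k - 3.94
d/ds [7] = 0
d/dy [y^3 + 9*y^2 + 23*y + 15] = 3*y^2 + 18*y + 23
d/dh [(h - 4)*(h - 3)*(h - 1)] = 3*h^2 - 16*h + 19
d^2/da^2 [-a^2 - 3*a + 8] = -2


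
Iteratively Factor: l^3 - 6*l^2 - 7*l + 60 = (l - 4)*(l^2 - 2*l - 15) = (l - 4)*(l + 3)*(l - 5)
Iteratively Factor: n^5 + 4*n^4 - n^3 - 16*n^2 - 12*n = (n + 3)*(n^4 + n^3 - 4*n^2 - 4*n) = (n + 1)*(n + 3)*(n^3 - 4*n) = (n - 2)*(n + 1)*(n + 3)*(n^2 + 2*n) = n*(n - 2)*(n + 1)*(n + 3)*(n + 2)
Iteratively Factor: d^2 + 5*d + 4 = (d + 1)*(d + 4)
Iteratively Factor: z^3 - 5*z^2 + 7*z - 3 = (z - 1)*(z^2 - 4*z + 3) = (z - 3)*(z - 1)*(z - 1)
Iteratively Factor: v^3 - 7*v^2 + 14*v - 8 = (v - 2)*(v^2 - 5*v + 4) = (v - 2)*(v - 1)*(v - 4)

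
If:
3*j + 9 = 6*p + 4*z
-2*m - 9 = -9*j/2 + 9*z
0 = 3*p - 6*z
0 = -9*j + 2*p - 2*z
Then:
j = 3/23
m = -315/46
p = 27/23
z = 27/46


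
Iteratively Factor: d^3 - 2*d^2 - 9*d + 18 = (d + 3)*(d^2 - 5*d + 6) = (d - 2)*(d + 3)*(d - 3)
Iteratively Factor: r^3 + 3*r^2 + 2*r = (r)*(r^2 + 3*r + 2) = r*(r + 2)*(r + 1)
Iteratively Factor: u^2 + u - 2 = (u + 2)*(u - 1)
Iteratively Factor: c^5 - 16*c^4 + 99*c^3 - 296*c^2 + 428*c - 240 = (c - 3)*(c^4 - 13*c^3 + 60*c^2 - 116*c + 80) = (c - 3)*(c - 2)*(c^3 - 11*c^2 + 38*c - 40) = (c - 5)*(c - 3)*(c - 2)*(c^2 - 6*c + 8) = (c - 5)*(c - 4)*(c - 3)*(c - 2)*(c - 2)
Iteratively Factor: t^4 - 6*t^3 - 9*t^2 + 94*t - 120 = (t - 3)*(t^3 - 3*t^2 - 18*t + 40) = (t - 3)*(t - 2)*(t^2 - t - 20) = (t - 3)*(t - 2)*(t + 4)*(t - 5)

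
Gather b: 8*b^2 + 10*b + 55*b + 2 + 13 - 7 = 8*b^2 + 65*b + 8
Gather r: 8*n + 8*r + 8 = 8*n + 8*r + 8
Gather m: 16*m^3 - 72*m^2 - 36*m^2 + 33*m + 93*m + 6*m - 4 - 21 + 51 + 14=16*m^3 - 108*m^2 + 132*m + 40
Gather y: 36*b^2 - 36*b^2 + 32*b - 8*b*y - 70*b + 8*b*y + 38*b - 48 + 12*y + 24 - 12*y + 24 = 0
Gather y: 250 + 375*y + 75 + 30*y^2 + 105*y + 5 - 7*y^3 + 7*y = -7*y^3 + 30*y^2 + 487*y + 330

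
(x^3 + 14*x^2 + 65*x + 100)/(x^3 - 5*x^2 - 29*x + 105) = (x^2 + 9*x + 20)/(x^2 - 10*x + 21)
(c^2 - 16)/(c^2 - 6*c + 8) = (c + 4)/(c - 2)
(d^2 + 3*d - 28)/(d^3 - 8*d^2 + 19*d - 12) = (d + 7)/(d^2 - 4*d + 3)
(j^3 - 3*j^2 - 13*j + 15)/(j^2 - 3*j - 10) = (j^2 + 2*j - 3)/(j + 2)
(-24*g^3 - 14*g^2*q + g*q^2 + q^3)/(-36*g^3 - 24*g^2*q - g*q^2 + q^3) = (-4*g + q)/(-6*g + q)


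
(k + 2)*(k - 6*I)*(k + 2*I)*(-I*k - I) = -I*k^4 - 4*k^3 - 3*I*k^3 - 12*k^2 - 14*I*k^2 - 8*k - 36*I*k - 24*I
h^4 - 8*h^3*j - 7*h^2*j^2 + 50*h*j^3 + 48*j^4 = (h - 8*j)*(h - 3*j)*(h + j)*(h + 2*j)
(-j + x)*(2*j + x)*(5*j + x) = -10*j^3 + 3*j^2*x + 6*j*x^2 + x^3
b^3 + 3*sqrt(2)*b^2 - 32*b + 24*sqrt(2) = (b - 2*sqrt(2))*(b - sqrt(2))*(b + 6*sqrt(2))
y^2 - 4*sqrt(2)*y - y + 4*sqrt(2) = (y - 1)*(y - 4*sqrt(2))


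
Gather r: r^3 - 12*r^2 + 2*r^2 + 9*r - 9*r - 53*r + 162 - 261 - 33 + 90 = r^3 - 10*r^2 - 53*r - 42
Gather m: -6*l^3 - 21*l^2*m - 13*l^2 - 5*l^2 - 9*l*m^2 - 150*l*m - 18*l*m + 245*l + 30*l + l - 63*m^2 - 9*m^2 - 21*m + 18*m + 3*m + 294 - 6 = -6*l^3 - 18*l^2 + 276*l + m^2*(-9*l - 72) + m*(-21*l^2 - 168*l) + 288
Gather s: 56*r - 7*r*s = -7*r*s + 56*r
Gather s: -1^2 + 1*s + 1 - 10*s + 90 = 90 - 9*s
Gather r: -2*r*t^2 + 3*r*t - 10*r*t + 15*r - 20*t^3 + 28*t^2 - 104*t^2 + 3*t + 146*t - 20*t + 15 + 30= r*(-2*t^2 - 7*t + 15) - 20*t^3 - 76*t^2 + 129*t + 45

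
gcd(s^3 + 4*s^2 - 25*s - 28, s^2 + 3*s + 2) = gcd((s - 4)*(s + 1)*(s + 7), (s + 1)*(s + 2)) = s + 1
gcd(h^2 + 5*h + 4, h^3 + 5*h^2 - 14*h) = 1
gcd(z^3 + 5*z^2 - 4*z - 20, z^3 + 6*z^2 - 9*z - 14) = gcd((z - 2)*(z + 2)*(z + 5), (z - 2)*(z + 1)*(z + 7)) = z - 2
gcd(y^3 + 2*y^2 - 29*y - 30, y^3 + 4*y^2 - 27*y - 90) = y^2 + y - 30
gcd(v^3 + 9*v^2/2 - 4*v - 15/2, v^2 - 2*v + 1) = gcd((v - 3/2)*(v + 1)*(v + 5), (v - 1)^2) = 1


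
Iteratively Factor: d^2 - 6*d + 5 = (d - 5)*(d - 1)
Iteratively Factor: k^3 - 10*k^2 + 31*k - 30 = (k - 3)*(k^2 - 7*k + 10) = (k - 3)*(k - 2)*(k - 5)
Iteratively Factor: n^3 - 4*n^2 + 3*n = (n)*(n^2 - 4*n + 3) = n*(n - 1)*(n - 3)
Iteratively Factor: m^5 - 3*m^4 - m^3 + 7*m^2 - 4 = (m + 1)*(m^4 - 4*m^3 + 3*m^2 + 4*m - 4) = (m + 1)^2*(m^3 - 5*m^2 + 8*m - 4) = (m - 2)*(m + 1)^2*(m^2 - 3*m + 2) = (m - 2)*(m - 1)*(m + 1)^2*(m - 2)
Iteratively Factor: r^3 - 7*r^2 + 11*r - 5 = (r - 1)*(r^2 - 6*r + 5) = (r - 1)^2*(r - 5)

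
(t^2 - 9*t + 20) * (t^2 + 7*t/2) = t^4 - 11*t^3/2 - 23*t^2/2 + 70*t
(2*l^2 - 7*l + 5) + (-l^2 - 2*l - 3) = l^2 - 9*l + 2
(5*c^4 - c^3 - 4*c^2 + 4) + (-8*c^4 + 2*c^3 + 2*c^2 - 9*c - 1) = -3*c^4 + c^3 - 2*c^2 - 9*c + 3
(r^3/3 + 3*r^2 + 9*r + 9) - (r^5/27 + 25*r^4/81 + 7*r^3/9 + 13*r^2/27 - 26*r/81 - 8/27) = -r^5/27 - 25*r^4/81 - 4*r^3/9 + 68*r^2/27 + 755*r/81 + 251/27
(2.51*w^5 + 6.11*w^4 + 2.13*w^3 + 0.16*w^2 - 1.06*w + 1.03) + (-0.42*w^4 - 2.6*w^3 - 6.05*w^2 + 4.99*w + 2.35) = 2.51*w^5 + 5.69*w^4 - 0.47*w^3 - 5.89*w^2 + 3.93*w + 3.38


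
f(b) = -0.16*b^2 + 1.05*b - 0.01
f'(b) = 1.05 - 0.32*b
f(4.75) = 1.37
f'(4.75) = -0.47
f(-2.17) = -3.04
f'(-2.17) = 1.74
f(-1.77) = -2.37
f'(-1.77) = 1.62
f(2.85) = 1.68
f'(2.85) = 0.14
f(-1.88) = -2.55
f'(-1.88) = 1.65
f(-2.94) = -4.48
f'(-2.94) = 1.99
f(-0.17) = -0.19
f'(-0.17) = 1.10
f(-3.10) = -4.80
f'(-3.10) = 2.04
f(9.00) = -3.52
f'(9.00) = -1.83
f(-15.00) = -51.76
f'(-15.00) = 5.85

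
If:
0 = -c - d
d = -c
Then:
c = -d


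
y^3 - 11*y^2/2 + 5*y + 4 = (y - 4)*(y - 2)*(y + 1/2)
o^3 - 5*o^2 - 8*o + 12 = (o - 6)*(o - 1)*(o + 2)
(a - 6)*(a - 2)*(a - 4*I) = a^3 - 8*a^2 - 4*I*a^2 + 12*a + 32*I*a - 48*I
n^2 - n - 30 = (n - 6)*(n + 5)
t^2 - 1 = (t - 1)*(t + 1)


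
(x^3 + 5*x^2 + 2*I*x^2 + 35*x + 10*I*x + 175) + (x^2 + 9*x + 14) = x^3 + 6*x^2 + 2*I*x^2 + 44*x + 10*I*x + 189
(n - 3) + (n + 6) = 2*n + 3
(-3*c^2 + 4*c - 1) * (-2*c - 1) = 6*c^3 - 5*c^2 - 2*c + 1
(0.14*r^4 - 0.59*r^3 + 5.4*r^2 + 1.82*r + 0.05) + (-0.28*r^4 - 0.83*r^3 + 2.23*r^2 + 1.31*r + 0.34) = -0.14*r^4 - 1.42*r^3 + 7.63*r^2 + 3.13*r + 0.39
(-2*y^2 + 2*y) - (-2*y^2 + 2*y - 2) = 2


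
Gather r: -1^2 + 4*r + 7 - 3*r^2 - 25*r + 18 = -3*r^2 - 21*r + 24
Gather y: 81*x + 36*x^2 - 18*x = 36*x^2 + 63*x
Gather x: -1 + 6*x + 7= 6*x + 6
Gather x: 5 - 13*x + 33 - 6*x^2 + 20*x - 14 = -6*x^2 + 7*x + 24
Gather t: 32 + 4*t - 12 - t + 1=3*t + 21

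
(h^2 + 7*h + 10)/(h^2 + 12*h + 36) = (h^2 + 7*h + 10)/(h^2 + 12*h + 36)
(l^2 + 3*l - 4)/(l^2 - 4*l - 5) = (-l^2 - 3*l + 4)/(-l^2 + 4*l + 5)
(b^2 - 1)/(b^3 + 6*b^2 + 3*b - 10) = (b + 1)/(b^2 + 7*b + 10)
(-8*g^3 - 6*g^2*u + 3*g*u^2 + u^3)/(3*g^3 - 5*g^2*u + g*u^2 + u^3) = (-8*g^3 - 6*g^2*u + 3*g*u^2 + u^3)/(3*g^3 - 5*g^2*u + g*u^2 + u^3)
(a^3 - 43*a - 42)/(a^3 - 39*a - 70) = (-a^3 + 43*a + 42)/(-a^3 + 39*a + 70)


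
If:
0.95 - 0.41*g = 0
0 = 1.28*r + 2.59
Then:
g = 2.32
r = -2.02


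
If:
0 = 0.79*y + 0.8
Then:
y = -1.01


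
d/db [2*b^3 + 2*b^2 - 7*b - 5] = 6*b^2 + 4*b - 7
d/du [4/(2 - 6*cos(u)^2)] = -24*sin(2*u)/(3*cos(2*u) + 1)^2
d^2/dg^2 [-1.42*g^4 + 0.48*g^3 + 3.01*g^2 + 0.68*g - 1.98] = -17.04*g^2 + 2.88*g + 6.02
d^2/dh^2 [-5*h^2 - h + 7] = -10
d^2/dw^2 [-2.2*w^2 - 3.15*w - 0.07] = -4.40000000000000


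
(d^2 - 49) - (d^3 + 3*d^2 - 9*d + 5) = -d^3 - 2*d^2 + 9*d - 54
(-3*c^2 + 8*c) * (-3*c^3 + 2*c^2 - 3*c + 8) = 9*c^5 - 30*c^4 + 25*c^3 - 48*c^2 + 64*c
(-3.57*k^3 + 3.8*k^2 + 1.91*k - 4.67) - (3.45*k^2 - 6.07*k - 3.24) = -3.57*k^3 + 0.35*k^2 + 7.98*k - 1.43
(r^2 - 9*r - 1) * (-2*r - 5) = -2*r^3 + 13*r^2 + 47*r + 5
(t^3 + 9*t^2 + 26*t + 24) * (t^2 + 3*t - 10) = t^5 + 12*t^4 + 43*t^3 + 12*t^2 - 188*t - 240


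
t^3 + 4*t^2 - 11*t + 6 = (t - 1)^2*(t + 6)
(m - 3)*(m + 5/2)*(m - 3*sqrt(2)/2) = m^3 - 3*sqrt(2)*m^2/2 - m^2/2 - 15*m/2 + 3*sqrt(2)*m/4 + 45*sqrt(2)/4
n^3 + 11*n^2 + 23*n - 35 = (n - 1)*(n + 5)*(n + 7)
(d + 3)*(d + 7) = d^2 + 10*d + 21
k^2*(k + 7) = k^3 + 7*k^2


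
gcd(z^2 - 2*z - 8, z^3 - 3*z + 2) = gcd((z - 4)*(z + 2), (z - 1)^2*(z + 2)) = z + 2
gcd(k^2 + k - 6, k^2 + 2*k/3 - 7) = k + 3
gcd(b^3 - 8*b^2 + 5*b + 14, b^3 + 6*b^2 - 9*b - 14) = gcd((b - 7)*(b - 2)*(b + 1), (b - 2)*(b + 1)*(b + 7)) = b^2 - b - 2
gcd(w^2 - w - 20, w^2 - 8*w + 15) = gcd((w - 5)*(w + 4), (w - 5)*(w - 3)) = w - 5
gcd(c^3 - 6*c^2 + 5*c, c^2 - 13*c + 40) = c - 5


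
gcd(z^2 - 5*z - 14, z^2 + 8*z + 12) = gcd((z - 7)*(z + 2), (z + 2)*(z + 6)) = z + 2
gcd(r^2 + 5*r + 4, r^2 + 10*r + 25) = 1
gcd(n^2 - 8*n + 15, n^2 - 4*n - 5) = n - 5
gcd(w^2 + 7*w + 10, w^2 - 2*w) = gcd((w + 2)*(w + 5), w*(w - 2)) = 1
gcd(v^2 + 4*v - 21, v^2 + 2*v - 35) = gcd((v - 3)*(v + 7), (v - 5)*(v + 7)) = v + 7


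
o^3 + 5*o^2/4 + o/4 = o*(o + 1/4)*(o + 1)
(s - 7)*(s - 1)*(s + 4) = s^3 - 4*s^2 - 25*s + 28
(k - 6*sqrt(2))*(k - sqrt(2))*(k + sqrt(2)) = k^3 - 6*sqrt(2)*k^2 - 2*k + 12*sqrt(2)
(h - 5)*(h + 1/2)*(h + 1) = h^3 - 7*h^2/2 - 7*h - 5/2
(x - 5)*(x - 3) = x^2 - 8*x + 15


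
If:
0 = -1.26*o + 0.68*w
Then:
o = 0.53968253968254*w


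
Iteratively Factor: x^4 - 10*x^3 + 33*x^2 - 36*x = (x - 3)*(x^3 - 7*x^2 + 12*x) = (x - 4)*(x - 3)*(x^2 - 3*x) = (x - 4)*(x - 3)^2*(x)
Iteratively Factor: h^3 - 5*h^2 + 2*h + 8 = (h + 1)*(h^2 - 6*h + 8) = (h - 2)*(h + 1)*(h - 4)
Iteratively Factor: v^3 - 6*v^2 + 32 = (v - 4)*(v^2 - 2*v - 8) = (v - 4)*(v + 2)*(v - 4)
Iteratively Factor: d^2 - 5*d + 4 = (d - 1)*(d - 4)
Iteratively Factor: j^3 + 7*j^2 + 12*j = (j + 4)*(j^2 + 3*j) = (j + 3)*(j + 4)*(j)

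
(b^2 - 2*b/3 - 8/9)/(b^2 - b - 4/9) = (3*b + 2)/(3*b + 1)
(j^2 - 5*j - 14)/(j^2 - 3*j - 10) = (j - 7)/(j - 5)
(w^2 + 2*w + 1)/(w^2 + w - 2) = (w^2 + 2*w + 1)/(w^2 + w - 2)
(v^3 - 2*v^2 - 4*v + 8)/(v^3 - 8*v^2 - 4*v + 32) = (v - 2)/(v - 8)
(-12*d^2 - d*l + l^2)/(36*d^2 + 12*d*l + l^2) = (-12*d^2 - d*l + l^2)/(36*d^2 + 12*d*l + l^2)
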